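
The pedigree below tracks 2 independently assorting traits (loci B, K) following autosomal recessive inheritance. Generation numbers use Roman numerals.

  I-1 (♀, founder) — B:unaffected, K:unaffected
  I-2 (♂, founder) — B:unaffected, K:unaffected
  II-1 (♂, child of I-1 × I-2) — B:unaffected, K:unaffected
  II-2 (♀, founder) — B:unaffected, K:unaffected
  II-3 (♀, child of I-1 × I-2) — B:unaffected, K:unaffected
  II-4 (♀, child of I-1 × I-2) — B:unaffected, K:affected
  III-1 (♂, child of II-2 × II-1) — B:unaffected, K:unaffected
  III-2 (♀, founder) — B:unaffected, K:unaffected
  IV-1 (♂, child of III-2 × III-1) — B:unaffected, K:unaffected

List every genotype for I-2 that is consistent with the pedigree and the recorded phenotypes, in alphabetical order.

I-2 ∈ {BB Kk, Bb Kk}

B/I-1 un ·: BB|Bb
B/I-2 un ·: BB|Bb
B/II-1 un I-1×I-2: BB|Bb
B/II-2 un ·: BB|Bb
B/II-3 un I-1×I-2: BB|Bb
B/II-4 un I-1×I-2: BB|Bb
B/III-1 un II-2×II-1: BB|Bb
B/III-2 un ·: BB|Bb
B/IV-1 un III-2×III-1: BB|Bb
⇒ B over [I-1,I-2,II-1,II-2,II-3,II-4,III-1,III-2,IV-1]: 298 consistent
K/I-1 un ·: Kk
K/I-2 un ·: Kk
K/II-1 un I-1×I-2: KK|Kk
K/II-2 un ·: KK|Kk
K/II-3 un I-1×I-2: KK|Kk
K/II-4 aff I-1×I-2: kk
K/III-1 un II-2×II-1: KK|Kk
K/III-2 un ·: KK|Kk
K/IV-1 un III-2×III-1: KK|Kk
⇒ K over [I-1,I-2,II-1,II-2,II-3,II-4,III-1,III-2,IV-1]: 48 consistent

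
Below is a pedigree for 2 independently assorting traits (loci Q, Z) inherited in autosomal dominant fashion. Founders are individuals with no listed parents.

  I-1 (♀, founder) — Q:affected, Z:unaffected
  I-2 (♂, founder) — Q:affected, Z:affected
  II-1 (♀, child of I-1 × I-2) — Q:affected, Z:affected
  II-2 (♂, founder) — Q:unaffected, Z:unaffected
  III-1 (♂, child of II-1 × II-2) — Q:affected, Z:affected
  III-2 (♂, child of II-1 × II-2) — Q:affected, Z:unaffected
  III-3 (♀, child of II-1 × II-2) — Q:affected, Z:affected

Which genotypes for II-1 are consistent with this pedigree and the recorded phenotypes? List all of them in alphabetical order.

Q/I-1 aff ·: Qq|QQ
Q/I-2 aff ·: Qq|QQ
Q/II-1 aff I-1×I-2: Qq|QQ
Q/II-2 un ·: qq
Q/III-1 aff II-1×II-2: Qq
Q/III-2 aff II-1×II-2: Qq
Q/III-3 aff II-1×II-2: Qq
⇒ Q over [I-1,I-2,II-1,II-2,III-1,III-2,III-3]: 7 consistent
Z/I-1 un ·: zz
Z/I-2 aff ·: Zz|ZZ
Z/II-1 aff I-1×I-2: Zz
Z/II-2 un ·: zz
Z/III-1 aff II-1×II-2: Zz
Z/III-2 un II-1×II-2: zz
Z/III-3 aff II-1×II-2: Zz
⇒ Z over [I-1,I-2,II-1,II-2,III-1,III-2,III-3]: 2 consistent

II-1 ∈ {QQ Zz, Qq Zz}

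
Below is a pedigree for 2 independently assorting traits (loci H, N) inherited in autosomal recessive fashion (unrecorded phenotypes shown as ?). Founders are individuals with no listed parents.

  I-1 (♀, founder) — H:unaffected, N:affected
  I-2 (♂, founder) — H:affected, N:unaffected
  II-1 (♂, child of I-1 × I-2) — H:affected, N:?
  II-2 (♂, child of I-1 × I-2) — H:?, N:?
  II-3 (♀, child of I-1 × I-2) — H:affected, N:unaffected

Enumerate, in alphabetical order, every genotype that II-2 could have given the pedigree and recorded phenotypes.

H/I-1 un ·: Hh
H/I-2 aff ·: hh
H/II-1 aff I-1×I-2: hh
H/II-2 ? I-1×I-2: Hh|hh
H/II-3 aff I-1×I-2: hh
⇒ H over [I-1,I-2,II-1,II-2,II-3]: 2 consistent
N/I-1 aff ·: nn
N/I-2 un ·: NN|Nn
N/II-1 ? I-1×I-2: Nn|nn
N/II-2 ? I-1×I-2: Nn|nn
N/II-3 un I-1×I-2: Nn
⇒ N over [I-1,I-2,II-1,II-2,II-3]: 5 consistent

II-2 ∈ {Hh Nn, Hh nn, hh Nn, hh nn}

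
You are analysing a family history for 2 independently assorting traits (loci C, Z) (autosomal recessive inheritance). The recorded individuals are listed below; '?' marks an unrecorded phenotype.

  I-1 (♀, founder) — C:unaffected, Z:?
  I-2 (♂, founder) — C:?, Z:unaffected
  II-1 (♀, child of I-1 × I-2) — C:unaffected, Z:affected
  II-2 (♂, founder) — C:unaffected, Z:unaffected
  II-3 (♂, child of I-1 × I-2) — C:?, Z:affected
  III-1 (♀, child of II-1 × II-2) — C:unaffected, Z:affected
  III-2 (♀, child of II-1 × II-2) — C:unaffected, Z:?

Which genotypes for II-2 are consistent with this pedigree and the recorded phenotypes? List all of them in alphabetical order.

C/I-1 un ·: CC|Cc
C/I-2 ? ·: CC|Cc|cc
C/II-1 un I-1×I-2: CC|Cc
C/II-2 un ·: CC|Cc
C/II-3 ? I-1×I-2: CC|Cc|cc
C/III-1 un II-1×II-2: CC|Cc
C/III-2 un II-1×II-2: CC|Cc
⇒ C over [I-1,I-2,II-1,II-2,II-3,III-1,III-2]: 120 consistent
Z/I-1 ? ·: Zz|zz
Z/I-2 un ·: Zz
Z/II-1 aff I-1×I-2: zz
Z/II-2 un ·: Zz
Z/II-3 aff I-1×I-2: zz
Z/III-1 aff II-1×II-2: zz
Z/III-2 ? II-1×II-2: Zz|zz
⇒ Z over [I-1,I-2,II-1,II-2,II-3,III-1,III-2]: 4 consistent

II-2 ∈ {CC Zz, Cc Zz}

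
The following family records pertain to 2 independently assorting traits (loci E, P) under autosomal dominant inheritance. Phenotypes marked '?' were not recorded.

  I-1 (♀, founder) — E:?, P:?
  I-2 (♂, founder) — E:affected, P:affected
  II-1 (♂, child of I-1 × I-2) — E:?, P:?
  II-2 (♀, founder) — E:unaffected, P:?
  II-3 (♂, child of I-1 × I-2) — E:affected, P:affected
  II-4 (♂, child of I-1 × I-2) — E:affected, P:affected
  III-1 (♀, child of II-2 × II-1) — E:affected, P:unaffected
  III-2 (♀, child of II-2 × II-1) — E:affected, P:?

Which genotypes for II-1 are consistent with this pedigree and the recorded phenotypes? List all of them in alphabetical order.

E/I-1 ? ·: ee|Ee|EE
E/I-2 aff ·: Ee|EE
E/II-1 ? I-1×I-2: Ee|EE
E/II-2 un ·: ee
E/II-3 aff I-1×I-2: Ee|EE
E/II-4 aff I-1×I-2: Ee|EE
E/III-1 aff II-2×II-1: Ee
E/III-2 aff II-2×II-1: Ee
⇒ E over [I-1,I-2,II-1,II-2,II-3,II-4,III-1,III-2]: 27 consistent
P/I-1 ? ·: pp|Pp|PP
P/I-2 aff ·: Pp|PP
P/II-1 ? I-1×I-2: pp|Pp
P/II-2 ? ·: pp|Pp
P/II-3 aff I-1×I-2: Pp|PP
P/II-4 aff I-1×I-2: Pp|PP
P/III-1 un II-2×II-1: pp
P/III-2 ? II-2×II-1: pp|Pp|PP
⇒ P over [I-1,I-2,II-1,II-2,II-3,II-4,III-1,III-2]: 85 consistent

II-1 ∈ {EE Pp, EE pp, Ee Pp, Ee pp}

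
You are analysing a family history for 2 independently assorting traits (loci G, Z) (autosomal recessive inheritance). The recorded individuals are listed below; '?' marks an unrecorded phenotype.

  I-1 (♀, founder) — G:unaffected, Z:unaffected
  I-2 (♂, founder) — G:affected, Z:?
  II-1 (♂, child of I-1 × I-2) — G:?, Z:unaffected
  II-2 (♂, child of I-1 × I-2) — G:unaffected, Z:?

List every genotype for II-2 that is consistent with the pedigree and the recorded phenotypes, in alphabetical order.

II-2 ∈ {Gg ZZ, Gg Zz, Gg zz}

G/I-1 un ·: GG|Gg
G/I-2 aff ·: gg
G/II-1 ? I-1×I-2: Gg|gg
G/II-2 un I-1×I-2: Gg
⇒ G over [I-1,I-2,II-1,II-2]: 3 consistent
Z/I-1 un ·: ZZ|Zz
Z/I-2 ? ·: ZZ|Zz|zz
Z/II-1 un I-1×I-2: ZZ|Zz
Z/II-2 ? I-1×I-2: ZZ|Zz|zz
⇒ Z over [I-1,I-2,II-1,II-2]: 18 consistent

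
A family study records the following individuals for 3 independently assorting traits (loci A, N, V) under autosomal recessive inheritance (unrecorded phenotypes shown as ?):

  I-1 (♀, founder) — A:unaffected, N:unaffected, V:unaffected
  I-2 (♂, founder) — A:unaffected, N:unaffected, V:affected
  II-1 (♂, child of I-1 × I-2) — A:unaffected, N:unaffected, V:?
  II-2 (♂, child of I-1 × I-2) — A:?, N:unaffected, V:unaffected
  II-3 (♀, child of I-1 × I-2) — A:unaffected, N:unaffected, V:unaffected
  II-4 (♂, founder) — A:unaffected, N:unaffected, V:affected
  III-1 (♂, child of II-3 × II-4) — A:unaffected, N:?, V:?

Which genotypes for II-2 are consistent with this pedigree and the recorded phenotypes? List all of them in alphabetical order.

II-2 ∈ {AA NN Vv, AA Nn Vv, Aa NN Vv, Aa Nn Vv, aa NN Vv, aa Nn Vv}

A/I-1 un ·: AA|Aa
A/I-2 un ·: AA|Aa
A/II-1 un I-1×I-2: AA|Aa
A/II-2 ? I-1×I-2: AA|Aa|aa
A/II-3 un I-1×I-2: AA|Aa
A/II-4 un ·: AA|Aa
A/III-1 un II-3×II-4: AA|Aa
⇒ A over [I-1,I-2,II-1,II-2,II-3,II-4,III-1]: 101 consistent
N/I-1 un ·: NN|Nn
N/I-2 un ·: NN|Nn
N/II-1 un I-1×I-2: NN|Nn
N/II-2 un I-1×I-2: NN|Nn
N/II-3 un I-1×I-2: NN|Nn
N/II-4 un ·: NN|Nn
N/III-1 ? II-3×II-4: NN|Nn|nn
⇒ N over [I-1,I-2,II-1,II-2,II-3,II-4,III-1]: 99 consistent
V/I-1 un ·: VV|Vv
V/I-2 aff ·: vv
V/II-1 ? I-1×I-2: Vv|vv
V/II-2 un I-1×I-2: Vv
V/II-3 un I-1×I-2: Vv
V/II-4 aff ·: vv
V/III-1 ? II-3×II-4: Vv|vv
⇒ V over [I-1,I-2,II-1,II-2,II-3,II-4,III-1]: 6 consistent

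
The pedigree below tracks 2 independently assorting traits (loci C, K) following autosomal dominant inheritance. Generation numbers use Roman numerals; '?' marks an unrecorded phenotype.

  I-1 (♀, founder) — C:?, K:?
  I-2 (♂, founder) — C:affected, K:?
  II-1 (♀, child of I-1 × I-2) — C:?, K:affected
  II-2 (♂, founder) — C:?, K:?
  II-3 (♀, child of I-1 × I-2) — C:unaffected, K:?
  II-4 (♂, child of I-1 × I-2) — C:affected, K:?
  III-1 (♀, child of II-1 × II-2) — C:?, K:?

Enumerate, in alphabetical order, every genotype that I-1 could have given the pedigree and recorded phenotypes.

I-1 ∈ {Cc KK, Cc Kk, Cc kk, cc KK, cc Kk, cc kk}

C/I-1 ? ·: cc|Cc
C/I-2 aff ·: Cc
C/II-1 ? I-1×I-2: cc|Cc|CC
C/II-2 ? ·: cc|Cc|CC
C/II-3 un I-1×I-2: cc
C/II-4 aff I-1×I-2: Cc|CC
C/III-1 ? II-1×II-2: cc|Cc|CC
⇒ C over [I-1,I-2,II-1,II-2,II-3,II-4,III-1]: 41 consistent
K/I-1 ? ·: kk|Kk|KK
K/I-2 ? ·: kk|Kk|KK
K/II-1 aff I-1×I-2: Kk|KK
K/II-2 ? ·: kk|Kk|KK
K/II-3 ? I-1×I-2: kk|Kk|KK
K/II-4 ? I-1×I-2: kk|Kk|KK
K/III-1 ? II-1×II-2: kk|Kk|KK
⇒ K over [I-1,I-2,II-1,II-2,II-3,II-4,III-1]: 261 consistent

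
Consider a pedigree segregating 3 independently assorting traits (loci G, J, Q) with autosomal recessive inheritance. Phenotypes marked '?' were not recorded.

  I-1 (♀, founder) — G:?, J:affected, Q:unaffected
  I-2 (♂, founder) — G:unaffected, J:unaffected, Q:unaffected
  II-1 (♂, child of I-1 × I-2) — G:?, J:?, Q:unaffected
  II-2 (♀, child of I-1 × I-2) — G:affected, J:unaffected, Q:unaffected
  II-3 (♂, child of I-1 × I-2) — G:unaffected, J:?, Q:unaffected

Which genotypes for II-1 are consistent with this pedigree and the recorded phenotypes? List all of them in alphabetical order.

II-1 ∈ {GG Jj QQ, GG Jj Qq, GG jj QQ, GG jj Qq, Gg Jj QQ, Gg Jj Qq, Gg jj QQ, Gg jj Qq, gg Jj QQ, gg Jj Qq, gg jj QQ, gg jj Qq}

G/I-1 ? ·: Gg|gg
G/I-2 un ·: Gg
G/II-1 ? I-1×I-2: GG|Gg|gg
G/II-2 aff I-1×I-2: gg
G/II-3 un I-1×I-2: GG|Gg
⇒ G over [I-1,I-2,II-1,II-2,II-3]: 8 consistent
J/I-1 aff ·: jj
J/I-2 un ·: JJ|Jj
J/II-1 ? I-1×I-2: Jj|jj
J/II-2 un I-1×I-2: Jj
J/II-3 ? I-1×I-2: Jj|jj
⇒ J over [I-1,I-2,II-1,II-2,II-3]: 5 consistent
Q/I-1 un ·: QQ|Qq
Q/I-2 un ·: QQ|Qq
Q/II-1 un I-1×I-2: QQ|Qq
Q/II-2 un I-1×I-2: QQ|Qq
Q/II-3 un I-1×I-2: QQ|Qq
⇒ Q over [I-1,I-2,II-1,II-2,II-3]: 25 consistent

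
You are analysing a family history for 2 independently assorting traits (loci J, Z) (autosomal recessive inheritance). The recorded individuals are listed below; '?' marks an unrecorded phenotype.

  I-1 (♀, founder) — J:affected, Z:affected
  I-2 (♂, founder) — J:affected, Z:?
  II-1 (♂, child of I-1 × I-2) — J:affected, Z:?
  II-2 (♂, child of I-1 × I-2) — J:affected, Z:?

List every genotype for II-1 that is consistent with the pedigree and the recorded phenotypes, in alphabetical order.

II-1 ∈ {jj Zz, jj zz}

J/I-1 aff ·: jj
J/I-2 aff ·: jj
J/II-1 aff I-1×I-2: jj
J/II-2 aff I-1×I-2: jj
⇒ J over [I-1,I-2,II-1,II-2]: 1 consistent
Z/I-1 aff ·: zz
Z/I-2 ? ·: ZZ|Zz|zz
Z/II-1 ? I-1×I-2: Zz|zz
Z/II-2 ? I-1×I-2: Zz|zz
⇒ Z over [I-1,I-2,II-1,II-2]: 6 consistent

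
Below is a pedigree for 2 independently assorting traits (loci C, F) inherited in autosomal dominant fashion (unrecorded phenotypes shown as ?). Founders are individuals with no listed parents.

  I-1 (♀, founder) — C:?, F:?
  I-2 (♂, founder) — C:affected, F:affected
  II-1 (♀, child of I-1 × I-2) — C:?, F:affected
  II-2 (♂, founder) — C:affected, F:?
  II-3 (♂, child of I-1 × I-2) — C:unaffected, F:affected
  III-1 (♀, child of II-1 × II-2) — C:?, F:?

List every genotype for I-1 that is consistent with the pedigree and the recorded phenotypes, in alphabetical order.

C/I-1 ? ·: cc|Cc
C/I-2 aff ·: Cc
C/II-1 ? I-1×I-2: cc|Cc|CC
C/II-2 aff ·: Cc|CC
C/II-3 un I-1×I-2: cc
C/III-1 ? II-1×II-2: cc|Cc|CC
⇒ C over [I-1,I-2,II-1,II-2,II-3,III-1]: 19 consistent
F/I-1 ? ·: ff|Ff|FF
F/I-2 aff ·: Ff|FF
F/II-1 aff I-1×I-2: Ff|FF
F/II-2 ? ·: ff|Ff|FF
F/II-3 aff I-1×I-2: Ff|FF
F/III-1 ? II-1×II-2: ff|Ff|FF
⇒ F over [I-1,I-2,II-1,II-2,II-3,III-1]: 84 consistent

I-1 ∈ {Cc FF, Cc Ff, Cc ff, cc FF, cc Ff, cc ff}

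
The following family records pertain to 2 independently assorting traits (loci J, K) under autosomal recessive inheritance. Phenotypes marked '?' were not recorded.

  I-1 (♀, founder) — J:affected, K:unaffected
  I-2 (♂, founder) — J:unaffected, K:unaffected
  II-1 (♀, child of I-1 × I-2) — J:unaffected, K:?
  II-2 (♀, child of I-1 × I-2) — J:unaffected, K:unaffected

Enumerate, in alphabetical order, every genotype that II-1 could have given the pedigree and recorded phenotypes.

II-1 ∈ {Jj KK, Jj Kk, Jj kk}

J/I-1 aff ·: jj
J/I-2 un ·: JJ|Jj
J/II-1 un I-1×I-2: Jj
J/II-2 un I-1×I-2: Jj
⇒ J over [I-1,I-2,II-1,II-2]: 2 consistent
K/I-1 un ·: KK|Kk
K/I-2 un ·: KK|Kk
K/II-1 ? I-1×I-2: KK|Kk|kk
K/II-2 un I-1×I-2: KK|Kk
⇒ K over [I-1,I-2,II-1,II-2]: 15 consistent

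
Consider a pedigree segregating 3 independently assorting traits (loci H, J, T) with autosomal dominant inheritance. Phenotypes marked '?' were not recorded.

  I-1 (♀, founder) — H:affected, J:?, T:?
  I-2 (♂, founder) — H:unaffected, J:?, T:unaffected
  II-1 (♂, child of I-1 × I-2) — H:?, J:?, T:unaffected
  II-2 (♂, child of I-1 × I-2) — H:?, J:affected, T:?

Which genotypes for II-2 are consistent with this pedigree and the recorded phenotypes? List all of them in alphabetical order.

II-2 ∈ {Hh JJ Tt, Hh JJ tt, Hh Jj Tt, Hh Jj tt, hh JJ Tt, hh JJ tt, hh Jj Tt, hh Jj tt}

H/I-1 aff ·: Hh|HH
H/I-2 un ·: hh
H/II-1 ? I-1×I-2: hh|Hh
H/II-2 ? I-1×I-2: hh|Hh
⇒ H over [I-1,I-2,II-1,II-2]: 5 consistent
J/I-1 ? ·: jj|Jj|JJ
J/I-2 ? ·: jj|Jj|JJ
J/II-1 ? I-1×I-2: jj|Jj|JJ
J/II-2 aff I-1×I-2: Jj|JJ
⇒ J over [I-1,I-2,II-1,II-2]: 21 consistent
T/I-1 ? ·: tt|Tt
T/I-2 un ·: tt
T/II-1 un I-1×I-2: tt
T/II-2 ? I-1×I-2: tt|Tt
⇒ T over [I-1,I-2,II-1,II-2]: 3 consistent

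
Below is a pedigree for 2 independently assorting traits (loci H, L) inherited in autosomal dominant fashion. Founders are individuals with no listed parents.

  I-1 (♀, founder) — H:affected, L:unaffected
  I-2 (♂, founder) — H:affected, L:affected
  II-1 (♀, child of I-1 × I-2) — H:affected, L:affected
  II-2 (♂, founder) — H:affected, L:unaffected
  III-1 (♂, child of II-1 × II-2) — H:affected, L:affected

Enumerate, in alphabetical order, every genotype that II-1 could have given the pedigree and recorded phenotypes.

II-1 ∈ {HH Ll, Hh Ll}

H/I-1 aff ·: Hh|HH
H/I-2 aff ·: Hh|HH
H/II-1 aff I-1×I-2: Hh|HH
H/II-2 aff ·: Hh|HH
H/III-1 aff II-1×II-2: Hh|HH
⇒ H over [I-1,I-2,II-1,II-2,III-1]: 24 consistent
L/I-1 un ·: ll
L/I-2 aff ·: Ll|LL
L/II-1 aff I-1×I-2: Ll
L/II-2 un ·: ll
L/III-1 aff II-1×II-2: Ll
⇒ L over [I-1,I-2,II-1,II-2,III-1]: 2 consistent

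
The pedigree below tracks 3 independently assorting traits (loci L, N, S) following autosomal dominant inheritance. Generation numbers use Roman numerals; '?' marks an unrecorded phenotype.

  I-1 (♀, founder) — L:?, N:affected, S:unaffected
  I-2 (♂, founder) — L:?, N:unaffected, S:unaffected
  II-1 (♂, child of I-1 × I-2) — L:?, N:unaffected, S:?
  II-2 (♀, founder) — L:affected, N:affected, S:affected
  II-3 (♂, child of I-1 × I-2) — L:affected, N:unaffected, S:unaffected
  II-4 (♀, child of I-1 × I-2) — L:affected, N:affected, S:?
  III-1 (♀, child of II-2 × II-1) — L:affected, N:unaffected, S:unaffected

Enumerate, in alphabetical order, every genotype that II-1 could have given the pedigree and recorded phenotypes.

II-1 ∈ {LL nn ss, Ll nn ss, ll nn ss}

L/I-1 ? ·: ll|Ll|LL
L/I-2 ? ·: ll|Ll|LL
L/II-1 ? I-1×I-2: ll|Ll|LL
L/II-2 aff ·: Ll|LL
L/II-3 aff I-1×I-2: Ll|LL
L/II-4 aff I-1×I-2: Ll|LL
L/III-1 aff II-2×II-1: Ll|LL
⇒ L over [I-1,I-2,II-1,II-2,II-3,II-4,III-1]: 115 consistent
N/I-1 aff ·: Nn
N/I-2 un ·: nn
N/II-1 un I-1×I-2: nn
N/II-2 aff ·: Nn
N/II-3 un I-1×I-2: nn
N/II-4 aff I-1×I-2: Nn
N/III-1 un II-2×II-1: nn
⇒ N over [I-1,I-2,II-1,II-2,II-3,II-4,III-1]: 1 consistent
S/I-1 un ·: ss
S/I-2 un ·: ss
S/II-1 ? I-1×I-2: ss
S/II-2 aff ·: Ss
S/II-3 un I-1×I-2: ss
S/II-4 ? I-1×I-2: ss
S/III-1 un II-2×II-1: ss
⇒ S over [I-1,I-2,II-1,II-2,II-3,II-4,III-1]: 1 consistent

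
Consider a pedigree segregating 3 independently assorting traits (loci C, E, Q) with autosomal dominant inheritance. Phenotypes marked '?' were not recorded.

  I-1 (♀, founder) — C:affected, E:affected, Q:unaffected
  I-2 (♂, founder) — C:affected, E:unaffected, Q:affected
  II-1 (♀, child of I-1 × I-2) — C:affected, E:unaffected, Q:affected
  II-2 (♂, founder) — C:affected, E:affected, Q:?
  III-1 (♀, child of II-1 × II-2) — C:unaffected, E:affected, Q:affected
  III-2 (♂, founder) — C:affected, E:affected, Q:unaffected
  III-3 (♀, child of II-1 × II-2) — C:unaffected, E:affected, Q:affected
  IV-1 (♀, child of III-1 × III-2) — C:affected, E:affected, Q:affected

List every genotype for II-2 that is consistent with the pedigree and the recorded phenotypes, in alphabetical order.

II-2 ∈ {Cc EE QQ, Cc EE Qq, Cc EE qq, Cc Ee QQ, Cc Ee Qq, Cc Ee qq}

C/I-1 aff ·: Cc|CC
C/I-2 aff ·: Cc|CC
C/II-1 aff I-1×I-2: Cc
C/II-2 aff ·: Cc
C/III-1 un II-1×II-2: cc
C/III-2 aff ·: Cc|CC
C/III-3 un II-1×II-2: cc
C/IV-1 aff III-1×III-2: Cc
⇒ C over [I-1,I-2,II-1,II-2,III-1,III-2,III-3,IV-1]: 6 consistent
E/I-1 aff ·: Ee
E/I-2 un ·: ee
E/II-1 un I-1×I-2: ee
E/II-2 aff ·: Ee|EE
E/III-1 aff II-1×II-2: Ee
E/III-2 aff ·: Ee|EE
E/III-3 aff II-1×II-2: Ee
E/IV-1 aff III-1×III-2: Ee|EE
⇒ E over [I-1,I-2,II-1,II-2,III-1,III-2,III-3,IV-1]: 8 consistent
Q/I-1 un ·: qq
Q/I-2 aff ·: Qq|QQ
Q/II-1 aff I-1×I-2: Qq
Q/II-2 ? ·: qq|Qq|QQ
Q/III-1 aff II-1×II-2: Qq|QQ
Q/III-2 un ·: qq
Q/III-3 aff II-1×II-2: Qq|QQ
Q/IV-1 aff III-1×III-2: Qq
⇒ Q over [I-1,I-2,II-1,II-2,III-1,III-2,III-3,IV-1]: 18 consistent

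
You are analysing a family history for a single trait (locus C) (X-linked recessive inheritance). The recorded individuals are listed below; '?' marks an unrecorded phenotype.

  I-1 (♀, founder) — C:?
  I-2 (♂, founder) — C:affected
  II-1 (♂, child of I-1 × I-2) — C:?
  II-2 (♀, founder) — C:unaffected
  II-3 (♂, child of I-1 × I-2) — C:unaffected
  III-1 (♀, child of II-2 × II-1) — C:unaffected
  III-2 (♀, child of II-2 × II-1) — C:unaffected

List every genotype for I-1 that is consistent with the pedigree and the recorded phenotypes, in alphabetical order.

I-1 ∈ {X^CX^C, X^CX^c}

C/I-1 ? ·: X^CX^C|X^CX^c
C/I-2 aff ·: X^cY
C/II-1 ? I-1×I-2: X^CY|X^cY
C/II-2 un ·: X^CX^C|X^CX^c
C/II-3 un I-1×I-2: X^CY
C/III-1 un II-2×II-1: X^CX^C|X^CX^c
C/III-2 un II-2×II-1: X^CX^C|X^CX^c
⇒ C over [I-1,I-2,II-1,II-2,II-3,III-1,III-2]: 12 consistent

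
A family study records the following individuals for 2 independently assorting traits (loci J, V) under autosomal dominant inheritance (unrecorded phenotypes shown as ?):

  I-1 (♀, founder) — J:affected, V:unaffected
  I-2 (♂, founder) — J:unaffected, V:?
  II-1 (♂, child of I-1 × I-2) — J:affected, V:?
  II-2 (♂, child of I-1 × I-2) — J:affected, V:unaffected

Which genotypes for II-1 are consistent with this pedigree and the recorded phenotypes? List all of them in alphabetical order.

J/I-1 aff ·: Jj|JJ
J/I-2 un ·: jj
J/II-1 aff I-1×I-2: Jj
J/II-2 aff I-1×I-2: Jj
⇒ J over [I-1,I-2,II-1,II-2]: 2 consistent
V/I-1 un ·: vv
V/I-2 ? ·: vv|Vv
V/II-1 ? I-1×I-2: vv|Vv
V/II-2 un I-1×I-2: vv
⇒ V over [I-1,I-2,II-1,II-2]: 3 consistent

II-1 ∈ {Jj Vv, Jj vv}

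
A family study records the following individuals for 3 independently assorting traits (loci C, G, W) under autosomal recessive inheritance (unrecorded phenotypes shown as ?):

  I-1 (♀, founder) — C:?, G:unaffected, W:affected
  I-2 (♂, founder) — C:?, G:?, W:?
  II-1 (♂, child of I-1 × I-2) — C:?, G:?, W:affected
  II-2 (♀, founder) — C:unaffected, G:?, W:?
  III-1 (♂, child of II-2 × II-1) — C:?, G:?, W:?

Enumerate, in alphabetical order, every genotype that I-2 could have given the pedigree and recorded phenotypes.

I-2 ∈ {CC GG Ww, CC GG ww, CC Gg Ww, CC Gg ww, CC gg Ww, CC gg ww, Cc GG Ww, Cc GG ww, Cc Gg Ww, Cc Gg ww, Cc gg Ww, Cc gg ww, cc GG Ww, cc GG ww, cc Gg Ww, cc Gg ww, cc gg Ww, cc gg ww}

C/I-1 ? ·: CC|Cc|cc
C/I-2 ? ·: CC|Cc|cc
C/II-1 ? I-1×I-2: CC|Cc|cc
C/II-2 un ·: CC|Cc
C/III-1 ? II-2×II-1: CC|Cc|cc
⇒ C over [I-1,I-2,II-1,II-2,III-1]: 59 consistent
G/I-1 un ·: GG|Gg
G/I-2 ? ·: GG|Gg|gg
G/II-1 ? I-1×I-2: GG|Gg|gg
G/II-2 ? ·: GG|Gg|gg
G/III-1 ? II-2×II-1: GG|Gg|gg
⇒ G over [I-1,I-2,II-1,II-2,III-1]: 59 consistent
W/I-1 aff ·: ww
W/I-2 ? ·: Ww|ww
W/II-1 aff I-1×I-2: ww
W/II-2 ? ·: WW|Ww|ww
W/III-1 ? II-2×II-1: Ww|ww
⇒ W over [I-1,I-2,II-1,II-2,III-1]: 8 consistent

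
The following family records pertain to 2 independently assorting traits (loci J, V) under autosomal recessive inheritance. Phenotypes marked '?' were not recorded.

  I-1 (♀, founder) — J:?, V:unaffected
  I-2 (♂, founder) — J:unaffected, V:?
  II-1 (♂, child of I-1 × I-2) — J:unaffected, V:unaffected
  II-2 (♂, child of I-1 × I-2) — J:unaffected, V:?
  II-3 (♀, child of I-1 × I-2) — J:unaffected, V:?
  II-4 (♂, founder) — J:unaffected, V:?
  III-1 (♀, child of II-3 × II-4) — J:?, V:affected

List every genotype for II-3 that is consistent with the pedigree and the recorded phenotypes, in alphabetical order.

II-3 ∈ {JJ Vv, JJ vv, Jj Vv, Jj vv}

J/I-1 ? ·: JJ|Jj|jj
J/I-2 un ·: JJ|Jj
J/II-1 un I-1×I-2: JJ|Jj
J/II-2 un I-1×I-2: JJ|Jj
J/II-3 un I-1×I-2: JJ|Jj
J/II-4 un ·: JJ|Jj
J/III-1 ? II-3×II-4: JJ|Jj|jj
⇒ J over [I-1,I-2,II-1,II-2,II-3,II-4,III-1]: 109 consistent
V/I-1 un ·: VV|Vv
V/I-2 ? ·: VV|Vv|vv
V/II-1 un I-1×I-2: VV|Vv
V/II-2 ? I-1×I-2: VV|Vv|vv
V/II-3 ? I-1×I-2: Vv|vv
V/II-4 ? ·: Vv|vv
V/III-1 aff II-3×II-4: vv
⇒ V over [I-1,I-2,II-1,II-2,II-3,II-4,III-1]: 50 consistent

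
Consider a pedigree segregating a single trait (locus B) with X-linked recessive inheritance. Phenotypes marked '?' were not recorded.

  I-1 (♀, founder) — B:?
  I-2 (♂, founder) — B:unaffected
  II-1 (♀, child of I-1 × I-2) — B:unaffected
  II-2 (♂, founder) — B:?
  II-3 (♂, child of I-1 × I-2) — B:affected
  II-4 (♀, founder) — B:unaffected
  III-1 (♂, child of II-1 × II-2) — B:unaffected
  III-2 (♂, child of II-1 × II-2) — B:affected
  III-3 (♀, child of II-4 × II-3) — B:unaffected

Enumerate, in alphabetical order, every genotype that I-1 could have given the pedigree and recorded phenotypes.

B/I-1 ? ·: X^BX^b|X^bX^b
B/I-2 un ·: X^BY
B/II-1 un I-1×I-2: X^BX^b
B/II-2 ? ·: X^BY|X^bY
B/II-3 aff I-1×I-2: X^bY
B/II-4 un ·: X^BX^B|X^BX^b
B/III-1 un II-1×II-2: X^BY
B/III-2 aff II-1×II-2: X^bY
B/III-3 un II-4×II-3: X^BX^b
⇒ B over [I-1,I-2,II-1,II-2,II-3,II-4,III-1,III-2,III-3]: 8 consistent

I-1 ∈ {X^BX^b, X^bX^b}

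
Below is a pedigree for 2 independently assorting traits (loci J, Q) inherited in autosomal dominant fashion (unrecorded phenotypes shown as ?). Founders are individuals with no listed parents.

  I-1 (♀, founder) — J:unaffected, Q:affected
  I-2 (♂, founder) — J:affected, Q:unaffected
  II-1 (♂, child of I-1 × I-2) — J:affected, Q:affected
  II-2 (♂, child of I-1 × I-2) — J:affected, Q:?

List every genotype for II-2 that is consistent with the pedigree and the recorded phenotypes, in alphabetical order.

J/I-1 un ·: jj
J/I-2 aff ·: Jj|JJ
J/II-1 aff I-1×I-2: Jj
J/II-2 aff I-1×I-2: Jj
⇒ J over [I-1,I-2,II-1,II-2]: 2 consistent
Q/I-1 aff ·: Qq|QQ
Q/I-2 un ·: qq
Q/II-1 aff I-1×I-2: Qq
Q/II-2 ? I-1×I-2: qq|Qq
⇒ Q over [I-1,I-2,II-1,II-2]: 3 consistent

II-2 ∈ {Jj Qq, Jj qq}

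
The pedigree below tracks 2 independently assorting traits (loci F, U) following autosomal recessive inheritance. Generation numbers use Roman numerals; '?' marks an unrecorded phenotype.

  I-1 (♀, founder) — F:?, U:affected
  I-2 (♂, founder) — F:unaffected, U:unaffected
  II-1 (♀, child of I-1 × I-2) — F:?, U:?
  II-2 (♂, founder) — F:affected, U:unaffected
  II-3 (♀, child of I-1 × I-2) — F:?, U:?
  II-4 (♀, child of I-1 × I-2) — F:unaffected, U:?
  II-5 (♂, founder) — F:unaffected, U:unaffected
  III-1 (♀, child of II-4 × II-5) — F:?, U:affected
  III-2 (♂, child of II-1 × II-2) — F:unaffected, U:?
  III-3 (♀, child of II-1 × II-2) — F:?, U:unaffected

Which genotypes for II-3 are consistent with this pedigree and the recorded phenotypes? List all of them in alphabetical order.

F/I-1 ? ·: FF|Ff|ff
F/I-2 un ·: FF|Ff
F/II-1 ? I-1×I-2: FF|Ff
F/II-2 aff ·: ff
F/II-3 ? I-1×I-2: FF|Ff|ff
F/II-4 un I-1×I-2: FF|Ff
F/II-5 un ·: FF|Ff
F/III-1 ? II-4×II-5: FF|Ff|ff
F/III-2 un II-1×II-2: Ff
F/III-3 ? II-1×II-2: Ff|ff
⇒ F over [I-1,I-2,II-1,II-2,II-3,II-4,II-5,III-1,III-2,III-3]: 201 consistent
U/I-1 aff ·: uu
U/I-2 un ·: UU|Uu
U/II-1 ? I-1×I-2: Uu|uu
U/II-2 un ·: UU|Uu
U/II-3 ? I-1×I-2: Uu|uu
U/II-4 ? I-1×I-2: Uu|uu
U/II-5 un ·: Uu
U/III-1 aff II-4×II-5: uu
U/III-2 ? II-1×II-2: UU|Uu|uu
U/III-3 un II-1×II-2: UU|Uu
⇒ U over [I-1,I-2,II-1,II-2,II-3,II-4,II-5,III-1,III-2,III-3]: 62 consistent

II-3 ∈ {FF Uu, FF uu, Ff Uu, Ff uu, ff Uu, ff uu}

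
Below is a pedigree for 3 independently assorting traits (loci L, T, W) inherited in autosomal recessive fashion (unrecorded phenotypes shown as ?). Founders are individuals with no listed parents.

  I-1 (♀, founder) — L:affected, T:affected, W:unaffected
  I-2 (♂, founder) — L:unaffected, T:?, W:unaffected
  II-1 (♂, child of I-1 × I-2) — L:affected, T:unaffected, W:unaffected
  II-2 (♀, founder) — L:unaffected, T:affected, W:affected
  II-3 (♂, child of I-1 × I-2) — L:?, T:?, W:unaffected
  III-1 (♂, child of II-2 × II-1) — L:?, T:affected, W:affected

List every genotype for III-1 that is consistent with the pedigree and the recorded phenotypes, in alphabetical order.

L/I-1 aff ·: ll
L/I-2 un ·: Ll
L/II-1 aff I-1×I-2: ll
L/II-2 un ·: LL|Ll
L/II-3 ? I-1×I-2: Ll|ll
L/III-1 ? II-2×II-1: Ll|ll
⇒ L over [I-1,I-2,II-1,II-2,II-3,III-1]: 6 consistent
T/I-1 aff ·: tt
T/I-2 ? ·: TT|Tt
T/II-1 un I-1×I-2: Tt
T/II-2 aff ·: tt
T/II-3 ? I-1×I-2: Tt|tt
T/III-1 aff II-2×II-1: tt
⇒ T over [I-1,I-2,II-1,II-2,II-3,III-1]: 3 consistent
W/I-1 un ·: WW|Ww
W/I-2 un ·: WW|Ww
W/II-1 un I-1×I-2: Ww
W/II-2 aff ·: ww
W/II-3 un I-1×I-2: WW|Ww
W/III-1 aff II-2×II-1: ww
⇒ W over [I-1,I-2,II-1,II-2,II-3,III-1]: 6 consistent

III-1 ∈ {Ll tt ww, ll tt ww}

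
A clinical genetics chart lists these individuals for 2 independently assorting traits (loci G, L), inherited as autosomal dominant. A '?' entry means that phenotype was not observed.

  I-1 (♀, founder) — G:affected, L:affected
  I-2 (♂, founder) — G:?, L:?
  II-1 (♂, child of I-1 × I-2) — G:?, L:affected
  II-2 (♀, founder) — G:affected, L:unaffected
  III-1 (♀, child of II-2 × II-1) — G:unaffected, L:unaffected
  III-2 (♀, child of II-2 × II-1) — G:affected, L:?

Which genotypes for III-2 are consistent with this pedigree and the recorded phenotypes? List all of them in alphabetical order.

G/I-1 aff ·: Gg|GG
G/I-2 ? ·: gg|Gg|GG
G/II-1 ? I-1×I-2: gg|Gg
G/II-2 aff ·: Gg
G/III-1 un II-2×II-1: gg
G/III-2 aff II-2×II-1: Gg|GG
⇒ G over [I-1,I-2,II-1,II-2,III-1,III-2]: 12 consistent
L/I-1 aff ·: Ll|LL
L/I-2 ? ·: ll|Ll|LL
L/II-1 aff I-1×I-2: Ll
L/II-2 un ·: ll
L/III-1 un II-2×II-1: ll
L/III-2 ? II-2×II-1: ll|Ll
⇒ L over [I-1,I-2,II-1,II-2,III-1,III-2]: 10 consistent

III-2 ∈ {GG Ll, GG ll, Gg Ll, Gg ll}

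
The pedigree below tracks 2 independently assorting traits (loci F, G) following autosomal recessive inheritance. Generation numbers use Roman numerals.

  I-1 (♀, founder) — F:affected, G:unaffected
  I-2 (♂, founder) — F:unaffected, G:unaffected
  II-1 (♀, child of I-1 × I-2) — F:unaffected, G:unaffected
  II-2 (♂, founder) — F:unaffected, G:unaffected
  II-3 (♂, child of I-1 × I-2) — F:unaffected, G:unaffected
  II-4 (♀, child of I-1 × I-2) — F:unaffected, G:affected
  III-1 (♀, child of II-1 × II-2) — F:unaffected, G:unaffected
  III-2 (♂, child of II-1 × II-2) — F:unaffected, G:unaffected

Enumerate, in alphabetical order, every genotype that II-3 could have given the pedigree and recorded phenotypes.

F/I-1 aff ·: ff
F/I-2 un ·: FF|Ff
F/II-1 un I-1×I-2: Ff
F/II-2 un ·: FF|Ff
F/II-3 un I-1×I-2: Ff
F/II-4 un I-1×I-2: Ff
F/III-1 un II-1×II-2: FF|Ff
F/III-2 un II-1×II-2: FF|Ff
⇒ F over [I-1,I-2,II-1,II-2,II-3,II-4,III-1,III-2]: 16 consistent
G/I-1 un ·: Gg
G/I-2 un ·: Gg
G/II-1 un I-1×I-2: GG|Gg
G/II-2 un ·: GG|Gg
G/II-3 un I-1×I-2: GG|Gg
G/II-4 aff I-1×I-2: gg
G/III-1 un II-1×II-2: GG|Gg
G/III-2 un II-1×II-2: GG|Gg
⇒ G over [I-1,I-2,II-1,II-2,II-3,II-4,III-1,III-2]: 26 consistent

II-3 ∈ {Ff GG, Ff Gg}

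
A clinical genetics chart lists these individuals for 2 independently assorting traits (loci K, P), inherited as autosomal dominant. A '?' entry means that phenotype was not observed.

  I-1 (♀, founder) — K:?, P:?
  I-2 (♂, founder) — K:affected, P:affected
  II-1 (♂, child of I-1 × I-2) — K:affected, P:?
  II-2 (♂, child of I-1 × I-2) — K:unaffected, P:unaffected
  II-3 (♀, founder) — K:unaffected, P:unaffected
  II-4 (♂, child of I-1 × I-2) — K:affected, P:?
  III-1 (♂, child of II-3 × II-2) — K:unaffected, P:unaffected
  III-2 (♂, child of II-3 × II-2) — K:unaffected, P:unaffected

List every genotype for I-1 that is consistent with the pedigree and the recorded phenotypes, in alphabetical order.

I-1 ∈ {Kk Pp, Kk pp, kk Pp, kk pp}

K/I-1 ? ·: kk|Kk
K/I-2 aff ·: Kk
K/II-1 aff I-1×I-2: Kk|KK
K/II-2 un I-1×I-2: kk
K/II-3 un ·: kk
K/II-4 aff I-1×I-2: Kk|KK
K/III-1 un II-3×II-2: kk
K/III-2 un II-3×II-2: kk
⇒ K over [I-1,I-2,II-1,II-2,II-3,II-4,III-1,III-2]: 5 consistent
P/I-1 ? ·: pp|Pp
P/I-2 aff ·: Pp
P/II-1 ? I-1×I-2: pp|Pp|PP
P/II-2 un I-1×I-2: pp
P/II-3 un ·: pp
P/II-4 ? I-1×I-2: pp|Pp|PP
P/III-1 un II-3×II-2: pp
P/III-2 un II-3×II-2: pp
⇒ P over [I-1,I-2,II-1,II-2,II-3,II-4,III-1,III-2]: 13 consistent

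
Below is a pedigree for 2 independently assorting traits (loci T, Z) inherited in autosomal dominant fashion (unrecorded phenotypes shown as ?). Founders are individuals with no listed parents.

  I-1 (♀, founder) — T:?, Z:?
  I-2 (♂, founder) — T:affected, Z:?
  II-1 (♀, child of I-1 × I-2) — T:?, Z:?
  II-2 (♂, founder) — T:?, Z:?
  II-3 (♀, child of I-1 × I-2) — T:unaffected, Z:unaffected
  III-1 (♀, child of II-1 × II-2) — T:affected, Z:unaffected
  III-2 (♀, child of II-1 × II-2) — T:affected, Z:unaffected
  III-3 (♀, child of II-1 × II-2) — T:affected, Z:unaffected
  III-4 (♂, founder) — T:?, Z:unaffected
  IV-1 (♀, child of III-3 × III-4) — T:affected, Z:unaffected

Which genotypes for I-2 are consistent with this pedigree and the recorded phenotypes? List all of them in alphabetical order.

I-2 ∈ {Tt Zz, Tt zz}

T/I-1 ? ·: tt|Tt
T/I-2 aff ·: Tt
T/II-1 ? I-1×I-2: tt|Tt|TT
T/II-2 ? ·: tt|Tt|TT
T/II-3 un I-1×I-2: tt
T/III-1 aff II-1×II-2: Tt|TT
T/III-2 aff II-1×II-2: Tt|TT
T/III-3 aff II-1×II-2: Tt|TT
T/III-4 ? ·: tt|Tt|TT
T/IV-1 aff III-3×III-4: Tt|TT
⇒ T over [I-1,I-2,II-1,II-2,II-3,III-1,III-2,III-3,III-4,IV-1]: 219 consistent
Z/I-1 ? ·: zz|Zz
Z/I-2 ? ·: zz|Zz
Z/II-1 ? I-1×I-2: zz|Zz
Z/II-2 ? ·: zz|Zz
Z/II-3 un I-1×I-2: zz
Z/III-1 un II-1×II-2: zz
Z/III-2 un II-1×II-2: zz
Z/III-3 un II-1×II-2: zz
Z/III-4 un ·: zz
Z/IV-1 un III-3×III-4: zz
⇒ Z over [I-1,I-2,II-1,II-2,II-3,III-1,III-2,III-3,III-4,IV-1]: 14 consistent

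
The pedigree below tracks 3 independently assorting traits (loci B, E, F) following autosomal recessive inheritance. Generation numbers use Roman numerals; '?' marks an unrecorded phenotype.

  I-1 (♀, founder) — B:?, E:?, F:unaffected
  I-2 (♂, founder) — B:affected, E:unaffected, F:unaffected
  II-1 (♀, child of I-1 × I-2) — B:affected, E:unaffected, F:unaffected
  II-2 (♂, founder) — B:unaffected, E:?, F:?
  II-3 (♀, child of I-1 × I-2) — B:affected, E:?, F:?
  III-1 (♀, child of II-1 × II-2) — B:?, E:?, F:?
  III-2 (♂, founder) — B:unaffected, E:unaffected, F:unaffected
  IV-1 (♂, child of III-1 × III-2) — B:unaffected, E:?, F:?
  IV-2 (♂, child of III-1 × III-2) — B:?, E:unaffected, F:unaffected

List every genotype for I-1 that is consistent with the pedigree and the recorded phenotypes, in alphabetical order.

B/I-1 ? ·: Bb|bb
B/I-2 aff ·: bb
B/II-1 aff I-1×I-2: bb
B/II-2 un ·: BB|Bb
B/II-3 aff I-1×I-2: bb
B/III-1 ? II-1×II-2: Bb|bb
B/III-2 un ·: BB|Bb
B/IV-1 un III-1×III-2: BB|Bb
B/IV-2 ? III-1×III-2: BB|Bb|bb
⇒ B over [I-1,I-2,II-1,II-2,II-3,III-1,III-2,IV-1,IV-2]: 46 consistent
E/I-1 ? ·: EE|Ee|ee
E/I-2 un ·: EE|Ee
E/II-1 un I-1×I-2: EE|Ee
E/II-2 ? ·: EE|Ee|ee
E/II-3 ? I-1×I-2: EE|Ee|ee
E/III-1 ? II-1×II-2: EE|Ee|ee
E/III-2 un ·: EE|Ee
E/IV-1 ? III-1×III-2: EE|Ee|ee
E/IV-2 un III-1×III-2: EE|Ee
⇒ E over [I-1,I-2,II-1,II-2,II-3,III-1,III-2,IV-1,IV-2]: 700 consistent
F/I-1 un ·: FF|Ff
F/I-2 un ·: FF|Ff
F/II-1 un I-1×I-2: FF|Ff
F/II-2 ? ·: FF|Ff|ff
F/II-3 ? I-1×I-2: FF|Ff|ff
F/III-1 ? II-1×II-2: FF|Ff|ff
F/III-2 un ·: FF|Ff
F/IV-1 ? III-1×III-2: FF|Ff|ff
F/IV-2 un III-1×III-2: FF|Ff
⇒ F over [I-1,I-2,II-1,II-2,II-3,III-1,III-2,IV-1,IV-2]: 562 consistent

I-1 ∈ {Bb EE FF, Bb EE Ff, Bb Ee FF, Bb Ee Ff, Bb ee FF, Bb ee Ff, bb EE FF, bb EE Ff, bb Ee FF, bb Ee Ff, bb ee FF, bb ee Ff}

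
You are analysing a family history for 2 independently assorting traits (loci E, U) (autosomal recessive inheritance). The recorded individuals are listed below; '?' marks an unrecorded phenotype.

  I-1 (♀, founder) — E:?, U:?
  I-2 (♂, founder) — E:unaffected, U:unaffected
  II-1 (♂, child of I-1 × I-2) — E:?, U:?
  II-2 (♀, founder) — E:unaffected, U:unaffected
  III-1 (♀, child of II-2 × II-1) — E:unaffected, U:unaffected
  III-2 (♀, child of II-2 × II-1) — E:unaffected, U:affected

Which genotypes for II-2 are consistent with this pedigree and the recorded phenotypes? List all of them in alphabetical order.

E/I-1 ? ·: EE|Ee|ee
E/I-2 un ·: EE|Ee
E/II-1 ? I-1×I-2: EE|Ee|ee
E/II-2 un ·: EE|Ee
E/III-1 un II-2×II-1: EE|Ee
E/III-2 un II-2×II-1: EE|Ee
⇒ E over [I-1,I-2,II-1,II-2,III-1,III-2]: 64 consistent
U/I-1 ? ·: UU|Uu|uu
U/I-2 un ·: UU|Uu
U/II-1 ? I-1×I-2: Uu|uu
U/II-2 un ·: Uu
U/III-1 un II-2×II-1: UU|Uu
U/III-2 aff II-2×II-1: uu
⇒ U over [I-1,I-2,II-1,II-2,III-1,III-2]: 12 consistent

II-2 ∈ {EE Uu, Ee Uu}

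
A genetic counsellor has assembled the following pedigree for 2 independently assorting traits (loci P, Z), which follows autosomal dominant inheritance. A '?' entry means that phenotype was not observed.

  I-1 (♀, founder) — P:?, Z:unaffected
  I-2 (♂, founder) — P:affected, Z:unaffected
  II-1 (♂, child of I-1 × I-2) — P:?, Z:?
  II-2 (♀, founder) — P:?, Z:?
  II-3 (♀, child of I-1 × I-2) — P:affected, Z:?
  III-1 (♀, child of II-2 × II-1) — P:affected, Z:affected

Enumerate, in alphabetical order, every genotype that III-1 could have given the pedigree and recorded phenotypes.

III-1 ∈ {PP Zz, Pp Zz}

P/I-1 ? ·: pp|Pp|PP
P/I-2 aff ·: Pp|PP
P/II-1 ? I-1×I-2: pp|Pp|PP
P/II-2 ? ·: pp|Pp|PP
P/II-3 aff I-1×I-2: Pp|PP
P/III-1 aff II-2×II-1: Pp|PP
⇒ P over [I-1,I-2,II-1,II-2,II-3,III-1]: 74 consistent
Z/I-1 un ·: zz
Z/I-2 un ·: zz
Z/II-1 ? I-1×I-2: zz
Z/II-2 ? ·: Zz|ZZ
Z/II-3 ? I-1×I-2: zz
Z/III-1 aff II-2×II-1: Zz
⇒ Z over [I-1,I-2,II-1,II-2,II-3,III-1]: 2 consistent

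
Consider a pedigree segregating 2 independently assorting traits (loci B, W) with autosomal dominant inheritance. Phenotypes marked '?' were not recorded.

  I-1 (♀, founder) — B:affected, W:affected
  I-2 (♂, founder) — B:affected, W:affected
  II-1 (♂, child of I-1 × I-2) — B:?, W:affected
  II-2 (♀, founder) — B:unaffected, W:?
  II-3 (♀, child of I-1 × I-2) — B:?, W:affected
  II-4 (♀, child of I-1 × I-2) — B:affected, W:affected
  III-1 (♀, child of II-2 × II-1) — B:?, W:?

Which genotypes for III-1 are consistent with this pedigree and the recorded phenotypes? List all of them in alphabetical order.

III-1 ∈ {Bb WW, Bb Ww, Bb ww, bb WW, bb Ww, bb ww}

B/I-1 aff ·: Bb|BB
B/I-2 aff ·: Bb|BB
B/II-1 ? I-1×I-2: bb|Bb|BB
B/II-2 un ·: bb
B/II-3 ? I-1×I-2: bb|Bb|BB
B/II-4 aff I-1×I-2: Bb|BB
B/III-1 ? II-2×II-1: bb|Bb
⇒ B over [I-1,I-2,II-1,II-2,II-3,II-4,III-1]: 49 consistent
W/I-1 aff ·: Ww|WW
W/I-2 aff ·: Ww|WW
W/II-1 aff I-1×I-2: Ww|WW
W/II-2 ? ·: ww|Ww|WW
W/II-3 aff I-1×I-2: Ww|WW
W/II-4 aff I-1×I-2: Ww|WW
W/III-1 ? II-2×II-1: ww|Ww|WW
⇒ W over [I-1,I-2,II-1,II-2,II-3,II-4,III-1]: 136 consistent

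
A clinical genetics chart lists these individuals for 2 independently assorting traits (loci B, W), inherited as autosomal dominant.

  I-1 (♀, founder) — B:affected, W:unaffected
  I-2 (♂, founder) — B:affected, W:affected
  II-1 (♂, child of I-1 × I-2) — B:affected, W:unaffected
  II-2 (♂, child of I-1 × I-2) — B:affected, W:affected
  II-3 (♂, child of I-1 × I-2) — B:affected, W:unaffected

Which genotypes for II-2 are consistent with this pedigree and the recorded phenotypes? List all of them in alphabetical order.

II-2 ∈ {BB Ww, Bb Ww}

B/I-1 aff ·: Bb|BB
B/I-2 aff ·: Bb|BB
B/II-1 aff I-1×I-2: Bb|BB
B/II-2 aff I-1×I-2: Bb|BB
B/II-3 aff I-1×I-2: Bb|BB
⇒ B over [I-1,I-2,II-1,II-2,II-3]: 25 consistent
W/I-1 un ·: ww
W/I-2 aff ·: Ww
W/II-1 un I-1×I-2: ww
W/II-2 aff I-1×I-2: Ww
W/II-3 un I-1×I-2: ww
⇒ W over [I-1,I-2,II-1,II-2,II-3]: 1 consistent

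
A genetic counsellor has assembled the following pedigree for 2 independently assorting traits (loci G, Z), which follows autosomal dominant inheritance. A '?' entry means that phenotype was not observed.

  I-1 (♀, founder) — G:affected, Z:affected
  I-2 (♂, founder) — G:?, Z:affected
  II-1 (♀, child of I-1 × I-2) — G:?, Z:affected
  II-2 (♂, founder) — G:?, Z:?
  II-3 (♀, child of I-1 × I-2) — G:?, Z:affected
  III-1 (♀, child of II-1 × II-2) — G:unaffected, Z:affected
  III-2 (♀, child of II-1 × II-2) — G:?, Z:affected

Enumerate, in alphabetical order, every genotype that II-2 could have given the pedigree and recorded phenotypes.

II-2 ∈ {Gg ZZ, Gg Zz, Gg zz, gg ZZ, gg Zz, gg zz}

G/I-1 aff ·: Gg|GG
G/I-2 ? ·: gg|Gg|GG
G/II-1 ? I-1×I-2: gg|Gg
G/II-2 ? ·: gg|Gg
G/II-3 ? I-1×I-2: gg|Gg|GG
G/III-1 un II-1×II-2: gg
G/III-2 ? II-1×II-2: gg|Gg|GG
⇒ G over [I-1,I-2,II-1,II-2,II-3,III-1,III-2]: 65 consistent
Z/I-1 aff ·: Zz|ZZ
Z/I-2 aff ·: Zz|ZZ
Z/II-1 aff I-1×I-2: Zz|ZZ
Z/II-2 ? ·: zz|Zz|ZZ
Z/II-3 aff I-1×I-2: Zz|ZZ
Z/III-1 aff II-1×II-2: Zz|ZZ
Z/III-2 aff II-1×II-2: Zz|ZZ
⇒ Z over [I-1,I-2,II-1,II-2,II-3,III-1,III-2]: 96 consistent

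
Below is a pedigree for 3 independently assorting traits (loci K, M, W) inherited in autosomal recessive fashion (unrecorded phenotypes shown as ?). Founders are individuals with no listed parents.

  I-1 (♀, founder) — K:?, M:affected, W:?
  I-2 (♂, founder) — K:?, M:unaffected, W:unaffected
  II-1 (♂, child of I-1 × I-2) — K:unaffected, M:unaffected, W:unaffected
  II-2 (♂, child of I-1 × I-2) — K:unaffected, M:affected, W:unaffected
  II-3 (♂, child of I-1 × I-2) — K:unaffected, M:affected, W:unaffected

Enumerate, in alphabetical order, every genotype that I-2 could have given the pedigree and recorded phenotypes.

I-2 ∈ {KK Mm WW, KK Mm Ww, Kk Mm WW, Kk Mm Ww, kk Mm WW, kk Mm Ww}

K/I-1 ? ·: KK|Kk|kk
K/I-2 ? ·: KK|Kk|kk
K/II-1 un I-1×I-2: KK|Kk
K/II-2 un I-1×I-2: KK|Kk
K/II-3 un I-1×I-2: KK|Kk
⇒ K over [I-1,I-2,II-1,II-2,II-3]: 29 consistent
M/I-1 aff ·: mm
M/I-2 un ·: Mm
M/II-1 un I-1×I-2: Mm
M/II-2 aff I-1×I-2: mm
M/II-3 aff I-1×I-2: mm
⇒ M over [I-1,I-2,II-1,II-2,II-3]: 1 consistent
W/I-1 ? ·: WW|Ww|ww
W/I-2 un ·: WW|Ww
W/II-1 un I-1×I-2: WW|Ww
W/II-2 un I-1×I-2: WW|Ww
W/II-3 un I-1×I-2: WW|Ww
⇒ W over [I-1,I-2,II-1,II-2,II-3]: 27 consistent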